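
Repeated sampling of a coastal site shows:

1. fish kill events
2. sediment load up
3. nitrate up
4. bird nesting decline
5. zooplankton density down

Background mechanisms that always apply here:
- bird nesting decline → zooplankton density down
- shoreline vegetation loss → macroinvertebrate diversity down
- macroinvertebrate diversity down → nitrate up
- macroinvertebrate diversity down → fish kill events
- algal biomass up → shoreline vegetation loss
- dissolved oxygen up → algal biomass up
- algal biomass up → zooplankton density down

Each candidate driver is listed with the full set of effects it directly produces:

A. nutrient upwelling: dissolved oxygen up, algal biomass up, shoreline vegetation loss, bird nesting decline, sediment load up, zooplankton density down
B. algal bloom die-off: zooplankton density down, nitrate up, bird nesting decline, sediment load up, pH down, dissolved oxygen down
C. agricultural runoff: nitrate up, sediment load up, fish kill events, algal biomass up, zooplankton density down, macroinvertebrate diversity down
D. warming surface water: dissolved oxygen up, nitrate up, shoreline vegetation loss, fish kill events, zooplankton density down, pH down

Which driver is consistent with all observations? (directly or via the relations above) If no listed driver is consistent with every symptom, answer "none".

A

Checking each candidate against the observations:
(A) nutrient upwelling — fish kill events + (by shoreline vegetation loss → macroinvertebrate diversity down → fish kill events); sediment load up +; nitrate up + (by shoreline vegetation loss → macroinvertebrate diversity down → nitrate up); bird nesting decline +; zooplankton density down +
(B) algal bloom die-off — fish kill events -; sediment load up +; nitrate up +; bird nesting decline +; zooplankton density down +
(C) agricultural runoff — does not account for bird nesting decline
(D) warming surface water — does not account for sediment load up, bird nesting decline
(A) is the only candidate with no mismatches.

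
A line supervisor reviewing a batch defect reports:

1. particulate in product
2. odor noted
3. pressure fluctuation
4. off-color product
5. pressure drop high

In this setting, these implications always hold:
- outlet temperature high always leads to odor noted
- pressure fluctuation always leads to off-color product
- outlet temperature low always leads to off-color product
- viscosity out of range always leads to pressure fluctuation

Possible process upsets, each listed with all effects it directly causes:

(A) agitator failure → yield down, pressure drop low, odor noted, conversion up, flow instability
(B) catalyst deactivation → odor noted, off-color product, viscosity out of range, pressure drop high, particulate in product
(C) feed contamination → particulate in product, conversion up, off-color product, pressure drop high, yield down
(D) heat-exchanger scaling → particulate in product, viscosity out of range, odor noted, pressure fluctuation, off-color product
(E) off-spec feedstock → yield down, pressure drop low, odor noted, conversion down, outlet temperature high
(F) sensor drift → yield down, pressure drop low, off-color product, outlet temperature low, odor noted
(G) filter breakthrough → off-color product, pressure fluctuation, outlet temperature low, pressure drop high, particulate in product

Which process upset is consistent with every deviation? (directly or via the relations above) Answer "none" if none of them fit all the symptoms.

B

For each candidate, compare predicted effects to what was observed:
(A) agitator failure — particulate in product ✗; odor noted ✓; pressure fluctuation ✗; off-color product ✗; pressure drop high ✗
(B) catalyst deactivation — accounts for every observation (pressure fluctuation via viscosity out of range → pressure fluctuation)
(C) feed contamination — particulate in product ✓; odor noted ✗; pressure fluctuation ✗; off-color product ✓; pressure drop high ✓
(D) heat-exchanger scaling — particulate in product ✓; odor noted ✓; pressure fluctuation ✓; off-color product ✓; pressure drop high ✗
(E) off-spec feedstock — particulate in product ✗; odor noted ✓; pressure fluctuation ✗; off-color product ✗; pressure drop high ✗
(F) sensor drift — particulate in product ✗; odor noted ✓; pressure fluctuation ✗; off-color product ✓; pressure drop high ✗
(G) filter breakthrough — does not account for odor noted
Only (B) is consistent with every observation.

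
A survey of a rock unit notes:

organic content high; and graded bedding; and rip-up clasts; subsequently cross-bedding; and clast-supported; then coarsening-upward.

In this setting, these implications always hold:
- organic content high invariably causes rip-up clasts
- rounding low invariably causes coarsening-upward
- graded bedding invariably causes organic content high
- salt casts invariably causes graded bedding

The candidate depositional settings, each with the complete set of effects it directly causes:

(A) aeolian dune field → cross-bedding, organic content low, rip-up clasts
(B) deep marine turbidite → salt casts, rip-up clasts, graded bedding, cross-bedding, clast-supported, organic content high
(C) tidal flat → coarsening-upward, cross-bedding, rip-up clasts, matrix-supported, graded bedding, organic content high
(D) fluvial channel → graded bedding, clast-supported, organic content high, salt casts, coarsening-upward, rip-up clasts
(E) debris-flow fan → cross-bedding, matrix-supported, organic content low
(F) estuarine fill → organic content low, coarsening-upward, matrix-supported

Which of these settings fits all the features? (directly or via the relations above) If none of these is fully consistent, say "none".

none

Checking each candidate against the observations:
(A) aeolian dune field — organic content high ✗; graded bedding ✗; rip-up clasts ✓; cross-bedding ✓; clast-supported ✗; coarsening-upward ✗
(B) deep marine turbidite — does not account for coarsening-upward
(C) tidal flat — organic content high ✓; graded bedding ✓; rip-up clasts ✓; cross-bedding ✓; clast-supported ✗; coarsening-upward ✓
(D) fluvial channel — organic content high ✓; graded bedding ✓; rip-up clasts ✓; cross-bedding ✗; clast-supported ✓; coarsening-upward ✓
(E) debris-flow fan — fails on organic content high, graded bedding, rip-up clasts, clast-supported, coarsening-upward (predicts organic content low, not organic content high; predicts matrix-supported, not clast-supported)
(F) estuarine fill — fails on organic content high, graded bedding, rip-up clasts, cross-bedding, clast-supported (predicts organic content low, not organic content high; predicts matrix-supported, not clast-supported)
Every candidate fails on at least one observation.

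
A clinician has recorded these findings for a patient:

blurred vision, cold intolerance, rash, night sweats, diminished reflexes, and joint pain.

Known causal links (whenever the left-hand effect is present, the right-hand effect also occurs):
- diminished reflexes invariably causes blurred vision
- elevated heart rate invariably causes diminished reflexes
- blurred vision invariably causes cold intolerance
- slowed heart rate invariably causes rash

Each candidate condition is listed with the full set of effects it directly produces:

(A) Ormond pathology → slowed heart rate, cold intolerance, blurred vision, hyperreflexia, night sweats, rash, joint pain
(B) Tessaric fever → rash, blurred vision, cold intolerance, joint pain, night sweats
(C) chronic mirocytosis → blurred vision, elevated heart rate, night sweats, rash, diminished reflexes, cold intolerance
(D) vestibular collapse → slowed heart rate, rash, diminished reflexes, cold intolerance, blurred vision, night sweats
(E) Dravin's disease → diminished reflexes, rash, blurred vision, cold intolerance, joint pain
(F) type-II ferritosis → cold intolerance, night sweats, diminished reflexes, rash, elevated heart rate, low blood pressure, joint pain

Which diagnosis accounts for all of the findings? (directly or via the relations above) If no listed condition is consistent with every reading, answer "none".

Testing each hypothesis:
(A) Ormond pathology — fails on diminished reflexes (predicts hyperreflexia, not diminished reflexes)
(B) Tessaric fever — blurred vision +; cold intolerance +; rash +; night sweats +; diminished reflexes -; joint pain +
(C) chronic mirocytosis — blurred vision +; cold intolerance +; rash +; night sweats +; diminished reflexes +; joint pain -
(D) vestibular collapse — does not account for joint pain
(E) Dravin's disease — blurred vision +; cold intolerance +; rash +; night sweats -; diminished reflexes +; joint pain +
(F) type-II ferritosis — accounts for every observation (blurred vision via diminished reflexes → blurred vision)
(F) alone accounts for all the evidence.

F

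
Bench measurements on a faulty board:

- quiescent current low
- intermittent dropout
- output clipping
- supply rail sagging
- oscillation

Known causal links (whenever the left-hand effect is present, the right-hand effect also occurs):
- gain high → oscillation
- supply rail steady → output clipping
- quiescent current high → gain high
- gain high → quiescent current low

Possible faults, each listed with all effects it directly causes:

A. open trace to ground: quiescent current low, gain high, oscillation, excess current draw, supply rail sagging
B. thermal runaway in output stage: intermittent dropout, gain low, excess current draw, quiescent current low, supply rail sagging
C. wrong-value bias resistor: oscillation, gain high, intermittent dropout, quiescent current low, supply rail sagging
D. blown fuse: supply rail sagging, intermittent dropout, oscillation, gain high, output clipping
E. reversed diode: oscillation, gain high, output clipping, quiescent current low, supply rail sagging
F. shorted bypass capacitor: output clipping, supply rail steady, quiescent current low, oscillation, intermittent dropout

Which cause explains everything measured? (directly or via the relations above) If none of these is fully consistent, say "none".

D

Testing each hypothesis:
(A) open trace to ground — quiescent current low yes; intermittent dropout NO; output clipping NO; supply rail sagging yes; oscillation yes
(B) thermal runaway in output stage — does not account for output clipping, oscillation
(C) wrong-value bias resistor — quiescent current low yes; intermittent dropout yes; output clipping NO; supply rail sagging yes; oscillation yes
(D) blown fuse — accounts for every observation (quiescent current low through gain high → quiescent current low)
(E) reversed diode — does not account for intermittent dropout
(F) shorted bypass capacitor — fails on supply rail sagging (predicts supply rail steady, not supply rail sagging)
Only (D) is consistent with every observation.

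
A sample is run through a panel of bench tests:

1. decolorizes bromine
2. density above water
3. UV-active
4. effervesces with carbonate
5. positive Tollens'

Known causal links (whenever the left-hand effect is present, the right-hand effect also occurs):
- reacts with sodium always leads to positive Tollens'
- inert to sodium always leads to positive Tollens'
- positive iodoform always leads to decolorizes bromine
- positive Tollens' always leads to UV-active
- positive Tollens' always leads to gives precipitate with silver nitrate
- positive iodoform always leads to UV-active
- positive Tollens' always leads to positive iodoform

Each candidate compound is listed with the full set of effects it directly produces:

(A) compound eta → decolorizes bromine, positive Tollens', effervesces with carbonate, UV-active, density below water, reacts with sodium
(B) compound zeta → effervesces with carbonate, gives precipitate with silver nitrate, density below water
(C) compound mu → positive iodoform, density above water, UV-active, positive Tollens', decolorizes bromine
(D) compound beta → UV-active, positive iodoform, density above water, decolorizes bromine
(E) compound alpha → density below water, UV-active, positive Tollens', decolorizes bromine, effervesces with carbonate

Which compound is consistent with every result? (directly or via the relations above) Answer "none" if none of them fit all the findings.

Per-candidate check:
(A) compound eta — decolorizes bromine ✓; density above water ✗; UV-active ✓; effervesces with carbonate ✓; positive Tollens' ✓
(B) compound zeta — decolorizes bromine ✗; density above water ✗; UV-active ✗; effervesces with carbonate ✓; positive Tollens' ✗
(C) compound mu — does not account for effervesces with carbonate
(D) compound beta — decolorizes bromine ✓; density above water ✓; UV-active ✓; effervesces with carbonate ✗; positive Tollens' ✗
(E) compound alpha — decolorizes bromine ✓; density above water ✗; UV-active ✓; effervesces with carbonate ✓; positive Tollens' ✓
Every candidate fails on at least one observation.

none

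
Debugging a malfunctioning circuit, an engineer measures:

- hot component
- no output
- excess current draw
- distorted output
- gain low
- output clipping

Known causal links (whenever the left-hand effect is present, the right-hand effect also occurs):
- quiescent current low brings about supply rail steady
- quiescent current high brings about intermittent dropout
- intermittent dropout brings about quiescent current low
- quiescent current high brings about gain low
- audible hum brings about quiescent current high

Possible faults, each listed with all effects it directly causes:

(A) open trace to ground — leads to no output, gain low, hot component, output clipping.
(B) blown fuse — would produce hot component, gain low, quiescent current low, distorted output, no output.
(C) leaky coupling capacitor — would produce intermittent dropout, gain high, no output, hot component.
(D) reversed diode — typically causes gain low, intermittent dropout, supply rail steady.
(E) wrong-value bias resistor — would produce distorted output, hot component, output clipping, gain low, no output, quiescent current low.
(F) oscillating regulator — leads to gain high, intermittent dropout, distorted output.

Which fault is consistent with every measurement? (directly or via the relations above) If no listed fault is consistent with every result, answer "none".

none

Per-candidate check:
(A) open trace to ground — does not account for excess current draw, distorted output
(B) blown fuse — does not account for excess current draw, output clipping
(C) leaky coupling capacitor — hot component match; no output match; excess current draw miss; distorted output miss; gain low miss; output clipping miss
(D) reversed diode — does not account for hot component, no output, excess current draw, distorted output, output clipping
(E) wrong-value bias resistor — hot component match; no output match; excess current draw miss; distorted output match; gain low match; output clipping match
(F) oscillating regulator — hot component miss; no output miss; excess current draw miss; distorted output match; gain low miss; output clipping miss
Every candidate fails on at least one observation.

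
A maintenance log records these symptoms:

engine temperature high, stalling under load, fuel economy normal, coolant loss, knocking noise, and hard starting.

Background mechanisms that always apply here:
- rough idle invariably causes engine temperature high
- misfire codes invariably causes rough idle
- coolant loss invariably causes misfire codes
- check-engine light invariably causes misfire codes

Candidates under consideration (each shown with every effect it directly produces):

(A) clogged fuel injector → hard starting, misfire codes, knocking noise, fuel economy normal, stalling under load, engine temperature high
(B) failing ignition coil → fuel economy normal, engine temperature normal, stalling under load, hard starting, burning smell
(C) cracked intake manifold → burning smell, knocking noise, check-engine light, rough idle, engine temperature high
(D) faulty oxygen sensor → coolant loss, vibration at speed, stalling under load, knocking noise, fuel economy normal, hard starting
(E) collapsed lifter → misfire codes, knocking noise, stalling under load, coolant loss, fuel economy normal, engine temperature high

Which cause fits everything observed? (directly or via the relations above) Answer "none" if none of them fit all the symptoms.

For each candidate, compare predicted effects to what was observed:
(A) clogged fuel injector — engine temperature high +; stalling under load +; fuel economy normal +; coolant loss -; knocking noise +; hard starting +
(B) failing ignition coil — engine temperature high -; stalling under load +; fuel economy normal +; coolant loss -; knocking noise -; hard starting +
(C) cracked intake manifold — engine temperature high +; stalling under load -; fuel economy normal -; coolant loss -; knocking noise +; hard starting -
(D) faulty oxygen sensor — accounts for every observation (engine temperature high through coolant loss → misfire codes → rough idle → engine temperature high)
(E) collapsed lifter — does not account for hard starting
(D) alone accounts for all the evidence.

D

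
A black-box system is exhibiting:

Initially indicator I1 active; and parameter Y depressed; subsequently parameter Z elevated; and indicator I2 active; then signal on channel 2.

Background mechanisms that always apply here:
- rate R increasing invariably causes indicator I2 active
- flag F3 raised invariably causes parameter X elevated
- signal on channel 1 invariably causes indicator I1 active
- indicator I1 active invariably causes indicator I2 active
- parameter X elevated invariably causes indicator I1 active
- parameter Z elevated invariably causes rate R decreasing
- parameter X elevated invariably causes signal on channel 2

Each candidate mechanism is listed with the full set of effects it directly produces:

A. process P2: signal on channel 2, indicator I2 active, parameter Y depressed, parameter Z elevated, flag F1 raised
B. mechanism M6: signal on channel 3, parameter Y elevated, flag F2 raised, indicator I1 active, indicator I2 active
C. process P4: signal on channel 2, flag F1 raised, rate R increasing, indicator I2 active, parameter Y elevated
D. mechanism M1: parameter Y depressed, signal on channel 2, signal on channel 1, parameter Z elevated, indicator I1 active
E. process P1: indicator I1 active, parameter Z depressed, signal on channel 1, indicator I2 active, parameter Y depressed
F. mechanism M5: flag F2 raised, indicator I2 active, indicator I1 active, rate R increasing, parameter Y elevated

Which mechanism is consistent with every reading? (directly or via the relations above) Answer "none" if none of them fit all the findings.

D

Testing each hypothesis:
(A) process P2 — indicator I1 active -; parameter Y depressed +; parameter Z elevated +; indicator I2 active +; signal on channel 2 +
(B) mechanism M6 — indicator I1 active +; parameter Y depressed -; parameter Z elevated -; indicator I2 active +; signal on channel 2 -
(C) process P4 — fails on indicator I1 active, parameter Y depressed, parameter Z elevated (predicts parameter Y elevated, not parameter Y depressed)
(D) mechanism M1 — accounts for every observation (indicator I2 active via indicator I1 active → indicator I2 active)
(E) process P1 — fails on parameter Z elevated, signal on channel 2 (predicts parameter Z depressed, not parameter Z elevated)
(F) mechanism M5 — indicator I1 active +; parameter Y depressed -; parameter Z elevated -; indicator I2 active +; signal on channel 2 -
Only (D) is consistent with every observation.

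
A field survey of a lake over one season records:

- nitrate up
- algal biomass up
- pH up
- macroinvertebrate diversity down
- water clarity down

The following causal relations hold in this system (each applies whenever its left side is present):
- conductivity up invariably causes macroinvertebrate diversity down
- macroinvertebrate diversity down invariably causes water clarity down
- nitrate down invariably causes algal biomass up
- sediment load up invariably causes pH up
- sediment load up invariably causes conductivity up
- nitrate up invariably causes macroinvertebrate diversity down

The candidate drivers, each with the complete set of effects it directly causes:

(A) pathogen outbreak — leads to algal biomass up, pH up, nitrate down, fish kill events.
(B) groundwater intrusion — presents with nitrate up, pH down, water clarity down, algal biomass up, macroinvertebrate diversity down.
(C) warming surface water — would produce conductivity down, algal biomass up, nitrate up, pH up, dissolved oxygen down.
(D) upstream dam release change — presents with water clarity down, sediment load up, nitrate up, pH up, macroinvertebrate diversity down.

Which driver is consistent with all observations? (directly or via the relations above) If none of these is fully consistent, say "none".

C

Testing each hypothesis:
(A) pathogen outbreak — fails on nitrate up, macroinvertebrate diversity down, water clarity down (predicts nitrate down, not nitrate up)
(B) groundwater intrusion — nitrate up yes; algal biomass up yes; pH up NO; macroinvertebrate diversity down yes; water clarity down yes
(C) warming surface water — nitrate up yes; algal biomass up yes; pH up yes; macroinvertebrate diversity down yes (through nitrate up → macroinvertebrate diversity down); water clarity down yes (through nitrate up → macroinvertebrate diversity down → water clarity down)
(D) upstream dam release change — nitrate up yes; algal biomass up NO; pH up yes; macroinvertebrate diversity down yes; water clarity down yes
(C) alone accounts for all the evidence.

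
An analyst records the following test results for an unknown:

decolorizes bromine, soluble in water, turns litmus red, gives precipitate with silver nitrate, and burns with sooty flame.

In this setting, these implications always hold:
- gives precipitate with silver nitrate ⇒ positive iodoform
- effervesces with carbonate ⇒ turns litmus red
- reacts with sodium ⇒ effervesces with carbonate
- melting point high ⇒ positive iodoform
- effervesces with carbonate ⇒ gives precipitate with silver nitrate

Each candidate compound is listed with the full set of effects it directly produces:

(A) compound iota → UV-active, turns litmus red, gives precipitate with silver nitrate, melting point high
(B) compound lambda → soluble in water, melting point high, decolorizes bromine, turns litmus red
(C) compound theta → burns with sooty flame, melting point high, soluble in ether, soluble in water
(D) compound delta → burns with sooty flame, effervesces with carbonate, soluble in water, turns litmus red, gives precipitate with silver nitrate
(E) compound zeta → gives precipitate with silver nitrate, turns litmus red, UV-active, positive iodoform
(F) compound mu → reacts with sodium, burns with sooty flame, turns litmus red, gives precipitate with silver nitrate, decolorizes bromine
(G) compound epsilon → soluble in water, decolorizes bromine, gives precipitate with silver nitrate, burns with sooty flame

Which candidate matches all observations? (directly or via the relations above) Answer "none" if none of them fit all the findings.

Checking each candidate against the observations:
(A) compound iota — does not account for decolorizes bromine, soluble in water, burns with sooty flame
(B) compound lambda — does not account for gives precipitate with silver nitrate, burns with sooty flame
(C) compound theta — does not account for decolorizes bromine, turns litmus red, gives precipitate with silver nitrate
(D) compound delta — does not account for decolorizes bromine
(E) compound zeta — decolorizes bromine NO; soluble in water NO; turns litmus red yes; gives precipitate with silver nitrate yes; burns with sooty flame NO
(F) compound mu — decolorizes bromine yes; soluble in water NO; turns litmus red yes; gives precipitate with silver nitrate yes; burns with sooty flame yes
(G) compound epsilon — decolorizes bromine yes; soluble in water yes; turns litmus red NO; gives precipitate with silver nitrate yes; burns with sooty flame yes
No candidate is consistent with all observations.

none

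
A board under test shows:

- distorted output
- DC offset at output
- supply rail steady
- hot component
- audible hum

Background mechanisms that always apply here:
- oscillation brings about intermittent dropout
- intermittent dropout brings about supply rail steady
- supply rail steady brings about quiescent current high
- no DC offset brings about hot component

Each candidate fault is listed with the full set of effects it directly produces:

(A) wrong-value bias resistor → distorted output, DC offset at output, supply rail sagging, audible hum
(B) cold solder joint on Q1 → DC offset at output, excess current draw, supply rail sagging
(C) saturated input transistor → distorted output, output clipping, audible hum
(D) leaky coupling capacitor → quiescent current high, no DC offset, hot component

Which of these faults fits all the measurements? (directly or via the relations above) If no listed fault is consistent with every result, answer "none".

none

Checking each candidate against the observations:
(A) wrong-value bias resistor — fails on supply rail steady, hot component (predicts supply rail sagging, not supply rail steady)
(B) cold solder joint on Q1 — fails on distorted output, supply rail steady, hot component, audible hum (predicts supply rail sagging, not supply rail steady)
(C) saturated input transistor — does not account for DC offset at output, supply rail steady, hot component
(D) leaky coupling capacitor — distorted output -; DC offset at output -; supply rail steady -; hot component +; audible hum -
Every candidate fails on at least one observation.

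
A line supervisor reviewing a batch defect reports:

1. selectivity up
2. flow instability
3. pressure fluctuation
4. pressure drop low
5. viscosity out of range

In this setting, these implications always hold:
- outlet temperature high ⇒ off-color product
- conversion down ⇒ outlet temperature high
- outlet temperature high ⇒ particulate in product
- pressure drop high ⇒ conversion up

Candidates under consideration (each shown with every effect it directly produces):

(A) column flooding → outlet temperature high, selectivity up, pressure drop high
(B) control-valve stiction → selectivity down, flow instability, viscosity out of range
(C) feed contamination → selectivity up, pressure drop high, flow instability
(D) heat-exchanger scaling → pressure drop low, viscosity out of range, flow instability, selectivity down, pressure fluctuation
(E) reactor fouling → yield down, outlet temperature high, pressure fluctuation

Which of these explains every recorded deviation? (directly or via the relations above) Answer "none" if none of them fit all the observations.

Testing each hypothesis:
(A) column flooding — selectivity up match; flow instability miss; pressure fluctuation miss; pressure drop low miss; viscosity out of range miss
(B) control-valve stiction — fails on selectivity up, pressure fluctuation, pressure drop low (predicts selectivity down, not selectivity up)
(C) feed contamination — fails on pressure fluctuation, pressure drop low, viscosity out of range (predicts pressure drop high, not pressure drop low)
(D) heat-exchanger scaling — selectivity up miss; flow instability match; pressure fluctuation match; pressure drop low match; viscosity out of range match
(E) reactor fouling — does not account for selectivity up, flow instability, pressure drop low, viscosity out of range
None of the listed candidates fits everything.

none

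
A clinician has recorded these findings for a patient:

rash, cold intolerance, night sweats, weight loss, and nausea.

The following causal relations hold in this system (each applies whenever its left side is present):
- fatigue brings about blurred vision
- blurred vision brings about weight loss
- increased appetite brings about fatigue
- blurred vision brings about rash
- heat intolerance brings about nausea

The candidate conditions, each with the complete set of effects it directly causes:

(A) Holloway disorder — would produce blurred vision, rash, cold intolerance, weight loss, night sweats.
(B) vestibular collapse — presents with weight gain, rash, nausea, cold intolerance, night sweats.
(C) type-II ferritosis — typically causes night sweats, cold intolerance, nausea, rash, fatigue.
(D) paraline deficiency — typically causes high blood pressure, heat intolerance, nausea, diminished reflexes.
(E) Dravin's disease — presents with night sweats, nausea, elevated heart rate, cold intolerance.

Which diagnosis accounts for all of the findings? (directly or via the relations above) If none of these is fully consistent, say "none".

C

Checking each candidate against the observations:
(A) Holloway disorder — rash ✓; cold intolerance ✓; night sweats ✓; weight loss ✓; nausea ✗
(B) vestibular collapse — fails on weight loss (predicts weight gain, not weight loss)
(C) type-II ferritosis — rash ✓; cold intolerance ✓; night sweats ✓; weight loss ✓ (via fatigue → blurred vision → weight loss); nausea ✓
(D) paraline deficiency — rash ✗; cold intolerance ✗; night sweats ✗; weight loss ✗; nausea ✓
(E) Dravin's disease — rash ✗; cold intolerance ✓; night sweats ✓; weight loss ✗; nausea ✓
(C) alone accounts for all the evidence.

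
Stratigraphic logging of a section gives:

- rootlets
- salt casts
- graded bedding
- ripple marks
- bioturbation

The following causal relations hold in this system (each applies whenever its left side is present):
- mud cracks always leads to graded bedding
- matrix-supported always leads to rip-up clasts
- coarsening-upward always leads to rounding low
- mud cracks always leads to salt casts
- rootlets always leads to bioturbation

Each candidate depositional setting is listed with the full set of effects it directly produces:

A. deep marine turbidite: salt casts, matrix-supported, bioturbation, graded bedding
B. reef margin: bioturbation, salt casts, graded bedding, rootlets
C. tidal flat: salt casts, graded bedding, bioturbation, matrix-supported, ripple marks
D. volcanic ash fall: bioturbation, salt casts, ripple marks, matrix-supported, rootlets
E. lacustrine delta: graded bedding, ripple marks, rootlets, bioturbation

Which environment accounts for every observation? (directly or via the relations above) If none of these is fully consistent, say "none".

Checking each candidate against the observations:
(A) deep marine turbidite — does not account for rootlets, ripple marks
(B) reef margin — rootlets yes; salt casts yes; graded bedding yes; ripple marks NO; bioturbation yes
(C) tidal flat — rootlets NO; salt casts yes; graded bedding yes; ripple marks yes; bioturbation yes
(D) volcanic ash fall — rootlets yes; salt casts yes; graded bedding NO; ripple marks yes; bioturbation yes
(E) lacustrine delta — rootlets yes; salt casts NO; graded bedding yes; ripple marks yes; bioturbation yes
Every candidate fails on at least one observation.

none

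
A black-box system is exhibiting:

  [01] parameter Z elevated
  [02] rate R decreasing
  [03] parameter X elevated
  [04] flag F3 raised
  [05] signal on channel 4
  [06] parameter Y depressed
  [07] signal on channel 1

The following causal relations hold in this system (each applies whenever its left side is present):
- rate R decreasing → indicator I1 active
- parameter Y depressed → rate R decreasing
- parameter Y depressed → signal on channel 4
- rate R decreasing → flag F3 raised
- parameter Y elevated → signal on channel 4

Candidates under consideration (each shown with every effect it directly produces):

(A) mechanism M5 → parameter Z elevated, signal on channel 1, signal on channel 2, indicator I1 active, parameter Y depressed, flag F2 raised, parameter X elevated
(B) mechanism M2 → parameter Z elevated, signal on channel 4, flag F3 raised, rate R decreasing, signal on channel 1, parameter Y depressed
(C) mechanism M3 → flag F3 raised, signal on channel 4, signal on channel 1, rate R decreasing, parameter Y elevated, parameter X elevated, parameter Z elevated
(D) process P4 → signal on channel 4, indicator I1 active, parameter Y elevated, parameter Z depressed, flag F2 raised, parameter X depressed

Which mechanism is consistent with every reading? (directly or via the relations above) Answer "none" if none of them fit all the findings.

A

Testing each hypothesis:
(A) mechanism M5 — accounts for every observation (rate R decreasing through parameter Y depressed → rate R decreasing)
(B) mechanism M2 — parameter Z elevated yes; rate R decreasing yes; parameter X elevated NO; flag F3 raised yes; signal on channel 4 yes; parameter Y depressed yes; signal on channel 1 yes
(C) mechanism M3 — parameter Z elevated yes; rate R decreasing yes; parameter X elevated yes; flag F3 raised yes; signal on channel 4 yes; parameter Y depressed NO; signal on channel 1 yes
(D) process P4 — parameter Z elevated NO; rate R decreasing NO; parameter X elevated NO; flag F3 raised NO; signal on channel 4 yes; parameter Y depressed NO; signal on channel 1 NO
(A) is the only candidate with no mismatches.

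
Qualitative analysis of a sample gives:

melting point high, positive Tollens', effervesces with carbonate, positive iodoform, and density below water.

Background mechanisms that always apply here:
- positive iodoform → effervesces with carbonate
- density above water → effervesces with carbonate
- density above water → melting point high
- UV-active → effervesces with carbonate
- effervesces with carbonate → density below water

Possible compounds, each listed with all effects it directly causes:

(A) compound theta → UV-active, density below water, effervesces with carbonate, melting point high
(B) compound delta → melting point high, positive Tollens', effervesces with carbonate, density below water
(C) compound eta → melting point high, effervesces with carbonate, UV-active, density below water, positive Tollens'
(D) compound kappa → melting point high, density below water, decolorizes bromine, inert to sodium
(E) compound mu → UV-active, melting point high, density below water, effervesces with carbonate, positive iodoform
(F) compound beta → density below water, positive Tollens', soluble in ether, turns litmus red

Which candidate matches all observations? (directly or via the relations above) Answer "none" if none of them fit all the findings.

For each candidate, compare predicted effects to what was observed:
(A) compound theta — melting point high match; positive Tollens' miss; effervesces with carbonate match; positive iodoform miss; density below water match
(B) compound delta — melting point high match; positive Tollens' match; effervesces with carbonate match; positive iodoform miss; density below water match
(C) compound eta — melting point high match; positive Tollens' match; effervesces with carbonate match; positive iodoform miss; density below water match
(D) compound kappa — melting point high match; positive Tollens' miss; effervesces with carbonate miss; positive iodoform miss; density below water match
(E) compound mu — melting point high match; positive Tollens' miss; effervesces with carbonate match; positive iodoform match; density below water match
(F) compound beta — melting point high miss; positive Tollens' match; effervesces with carbonate miss; positive iodoform miss; density below water match
None of the listed candidates fits everything.

none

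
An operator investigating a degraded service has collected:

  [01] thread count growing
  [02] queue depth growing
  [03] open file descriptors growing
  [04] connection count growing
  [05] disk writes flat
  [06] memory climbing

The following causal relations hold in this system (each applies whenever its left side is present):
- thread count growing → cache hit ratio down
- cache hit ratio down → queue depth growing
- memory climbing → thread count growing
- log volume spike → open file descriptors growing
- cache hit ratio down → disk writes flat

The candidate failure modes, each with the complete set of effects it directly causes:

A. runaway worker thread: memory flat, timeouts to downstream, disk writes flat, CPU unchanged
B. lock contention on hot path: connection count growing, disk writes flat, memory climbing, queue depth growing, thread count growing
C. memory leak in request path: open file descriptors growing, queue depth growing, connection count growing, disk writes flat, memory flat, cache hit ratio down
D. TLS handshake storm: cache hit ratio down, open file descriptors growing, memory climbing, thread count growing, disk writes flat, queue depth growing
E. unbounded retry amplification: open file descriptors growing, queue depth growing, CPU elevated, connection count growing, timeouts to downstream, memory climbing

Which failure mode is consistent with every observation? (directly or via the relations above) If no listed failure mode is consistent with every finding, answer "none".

Per-candidate check:
(A) runaway worker thread — thread count growing miss; queue depth growing miss; open file descriptors growing miss; connection count growing miss; disk writes flat match; memory climbing miss
(B) lock contention on hot path — does not account for open file descriptors growing
(C) memory leak in request path — thread count growing miss; queue depth growing match; open file descriptors growing match; connection count growing match; disk writes flat match; memory climbing miss
(D) TLS handshake storm — thread count growing match; queue depth growing match; open file descriptors growing match; connection count growing miss; disk writes flat match; memory climbing match
(E) unbounded retry amplification — thread count growing match (through memory climbing → thread count growing); queue depth growing match; open file descriptors growing match; connection count growing match; disk writes flat match (through memory climbing → thread count growing → cache hit ratio down → disk writes flat); memory climbing match
(E) alone accounts for all the evidence.

E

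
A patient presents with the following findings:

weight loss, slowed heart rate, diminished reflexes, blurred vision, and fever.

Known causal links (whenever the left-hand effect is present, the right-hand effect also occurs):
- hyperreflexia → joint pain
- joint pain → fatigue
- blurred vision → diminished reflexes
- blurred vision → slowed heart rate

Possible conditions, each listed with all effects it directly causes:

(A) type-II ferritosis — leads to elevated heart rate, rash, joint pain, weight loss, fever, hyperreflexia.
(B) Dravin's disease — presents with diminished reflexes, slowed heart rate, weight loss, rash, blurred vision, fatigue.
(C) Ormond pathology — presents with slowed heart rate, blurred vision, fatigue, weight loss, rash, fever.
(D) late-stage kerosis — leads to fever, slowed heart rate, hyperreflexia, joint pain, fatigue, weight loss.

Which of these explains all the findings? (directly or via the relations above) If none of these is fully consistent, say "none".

Testing each hypothesis:
(A) type-II ferritosis — weight loss yes; slowed heart rate NO; diminished reflexes NO; blurred vision NO; fever yes
(B) Dravin's disease — weight loss yes; slowed heart rate yes; diminished reflexes yes; blurred vision yes; fever NO
(C) Ormond pathology — accounts for every observation (diminished reflexes via blurred vision → diminished reflexes)
(D) late-stage kerosis — fails on diminished reflexes, blurred vision (predicts hyperreflexia, not diminished reflexes)
(C) alone accounts for all the evidence.

C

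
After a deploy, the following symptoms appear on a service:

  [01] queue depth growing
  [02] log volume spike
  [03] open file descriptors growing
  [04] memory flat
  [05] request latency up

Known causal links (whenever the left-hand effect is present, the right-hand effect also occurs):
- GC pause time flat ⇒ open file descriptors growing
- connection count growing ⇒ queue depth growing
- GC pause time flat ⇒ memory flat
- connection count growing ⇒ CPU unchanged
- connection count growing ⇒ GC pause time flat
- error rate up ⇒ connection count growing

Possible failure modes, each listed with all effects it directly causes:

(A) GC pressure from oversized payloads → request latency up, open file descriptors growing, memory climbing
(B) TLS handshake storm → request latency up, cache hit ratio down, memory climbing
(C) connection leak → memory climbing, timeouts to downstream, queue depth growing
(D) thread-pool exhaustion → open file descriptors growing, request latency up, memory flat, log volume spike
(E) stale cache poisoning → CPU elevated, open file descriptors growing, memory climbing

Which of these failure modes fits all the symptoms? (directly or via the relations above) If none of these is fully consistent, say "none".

Per-candidate check:
(A) GC pressure from oversized payloads — queue depth growing ✗; log volume spike ✗; open file descriptors growing ✓; memory flat ✗; request latency up ✓
(B) TLS handshake storm — fails on queue depth growing, log volume spike, open file descriptors growing, memory flat (predicts memory climbing, not memory flat)
(C) connection leak — queue depth growing ✓; log volume spike ✗; open file descriptors growing ✗; memory flat ✗; request latency up ✗
(D) thread-pool exhaustion — does not account for queue depth growing
(E) stale cache poisoning — fails on queue depth growing, log volume spike, memory flat, request latency up (predicts memory climbing, not memory flat)
No candidate is consistent with all observations.

none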